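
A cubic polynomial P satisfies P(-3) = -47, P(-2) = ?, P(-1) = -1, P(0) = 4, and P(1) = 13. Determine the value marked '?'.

The 4 known points determine the degree-3 polynomial uniquely.
Write P(x) = ax^3 + bx^2 + cx + d. Substituting each data point gives a linear system:
  -27a + 9b - 3c + d = -47
  -a + b - c + d = -1
  d = 4
  a + b + c + d = 13
Solving the system yields a = 2, b = 2, c = 5, d = 4.
So P(x) = 2x^3 + 2x^2 + 5x + 4.
Then P(-2) = -14.

-14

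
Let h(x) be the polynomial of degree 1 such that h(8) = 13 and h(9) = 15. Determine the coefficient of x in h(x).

2

Write h(x) = ax + b. Substituting each data point gives a linear system:
  8a + b = 13
  9a + b = 15
Solving the system yields a = 2, b = -3.
So h(x) = 2x - 3.
The leading coefficient is 2.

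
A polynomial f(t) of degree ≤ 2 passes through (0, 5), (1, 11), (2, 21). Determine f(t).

Write f(t) = at^2 + bt + c. Substituting each data point gives a linear system:
  c = 5
  a + b + c = 11
  4a + 2b + c = 21
Solving the system yields a = 2, b = 4, c = 5.
So f(t) = 2t^2 + 4t + 5.
Check: f(2) = 21. ✓

f(t) = 2t^2 + 4t + 5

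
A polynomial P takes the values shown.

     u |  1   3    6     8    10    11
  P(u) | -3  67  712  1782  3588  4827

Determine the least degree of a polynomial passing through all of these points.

3

Divided differences on the nodes 1, 3, 6, 8, 10, 11:
  order 0: -3  67  712  1782  3588  4827
  order 1: 35  215  535  903  1239
  order 2: 36  64  92  112
  order 3: 4  4  4
  order 4: 0  0
  order 5: 0
The order-3 divided differences are all 4 (nonzero) and every higher order vanishes, so the data lies on a polynomial of degree exactly 3.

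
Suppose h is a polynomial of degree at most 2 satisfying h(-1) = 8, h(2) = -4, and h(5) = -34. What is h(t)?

h(t) = -t^2 - 3t + 6

Write h(t) = at^2 + bt + c. Substituting each data point gives a linear system:
  a - b + c = 8
  4a + 2b + c = -4
  25a + 5b + c = -34
Solving the system yields a = -1, b = -3, c = 6.
So h(t) = -t² - 3t + 6.
Check: h(5) = -34. ✓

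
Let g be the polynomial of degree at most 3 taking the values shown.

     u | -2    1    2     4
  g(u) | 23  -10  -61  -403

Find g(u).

Using the Lagrange interpolation formula with nodes -2, 1, 2, 4:
  L_0(u) = (u - 1)(u - 2)(u - 4) / -72
  L_1(u) = (u + 2)(u - 2)(u - 4) / 9
  L_2(u) = (u + 2)(u - 1)(u - 4) / -8
  L_3(u) = (u + 2)(u - 1)(u - 2) / 36
Then g(u) = 23·L_0(u) - 10·L_1(u) - 61·L_2(u) - 403·L_3(u).
Expanding and collecting terms gives g(u) = -5u³ - 5u² - u + 1.
Check: g(1) = -10. ✓

g(u) = -5u^3 - 5u^2 - u + 1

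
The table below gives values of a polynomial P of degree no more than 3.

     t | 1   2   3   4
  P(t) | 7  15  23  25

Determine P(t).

P(t) = -t^3 + 6t^2 - 3t + 5

Using the Lagrange interpolation formula with nodes 1, 2, 3, 4:
  L_0(t) = (t - 2)(t - 3)(t - 4) / -6
  L_1(t) = (t - 1)(t - 3)(t - 4) / 2
  L_2(t) = (t - 1)(t - 2)(t - 4) / -2
  L_3(t) = (t - 1)(t - 2)(t - 3) / 6
Then P(t) = 7·L_0(t) + 15·L_1(t) + 23·L_2(t) + 25·L_3(t).
Expanding and collecting terms gives P(t) = -t^3 + 6t^2 - 3t + 5.
Check: P(4) = 25. ✓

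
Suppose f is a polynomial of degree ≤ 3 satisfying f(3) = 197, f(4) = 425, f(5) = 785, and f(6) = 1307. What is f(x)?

Write f(x) = ax^3 + bx^2 + cx + d. Substituting each data point gives a linear system:
  27a + 9b + 3c + d = 197
  64a + 16b + 4c + d = 425
  125a + 25b + 5c + d = 785
  216a + 36b + 6c + d = 1307
Solving the system yields a = 5, b = 6, c = 1, d = 5.
So f(x) = 5x^3 + 6x^2 + x + 5.
Check: f(6) = 1307. ✓

f(x) = 5x^3 + 6x^2 + x + 5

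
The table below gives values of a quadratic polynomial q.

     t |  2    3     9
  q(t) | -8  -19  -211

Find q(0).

Write q(t) = at^2 + bt + c. Substituting each data point gives a linear system:
  4a + 2b + c = -8
  9a + 3b + c = -19
  81a + 9b + c = -211
Solving the system yields a = -3, b = 4, c = -4.
So q(t) = -3t^2 + 4t - 4.
Then q(0) = -4.

-4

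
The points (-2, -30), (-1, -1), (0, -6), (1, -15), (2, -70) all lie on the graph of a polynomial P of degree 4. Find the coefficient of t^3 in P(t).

-1

Write P(t) = at^4 + bt^3 + ct^2 + dt + e. Substituting each data point gives a linear system:
  16a - 8b + 4c - 2d + e = -30
  a - b + c - d + e = -1
  e = -6
  a + b + c + d + e = -15
  16a + 8b + 4c + 2d + e = -70
Solving the system yields a = -3, b = -1, c = 1, d = -6, e = -6.
So P(t) = -3t^4 - t^3 + t^2 - 6t - 6.
The coefficient of t^3 is -1.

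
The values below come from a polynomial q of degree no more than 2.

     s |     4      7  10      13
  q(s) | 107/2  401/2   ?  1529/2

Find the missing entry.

The 3 known points determine the degree-2 polynomial uniquely.
Write q(s) = as^2 + bs + c. Substituting each data point gives a linear system:
  16a + 4b + c = 107/2
  49a + 7b + c = 401/2
  169a + 13b + c = 1529/2
Solving the system yields a = 5, b = -6, c = -5/2.
So q(s) = 5s² - 6s - 5/2.
Then q(10) = 875/2.

875/2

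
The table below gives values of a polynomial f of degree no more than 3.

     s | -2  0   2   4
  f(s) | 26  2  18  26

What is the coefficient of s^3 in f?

-1

Write f(s) = as^3 + bs^2 + cs + d. Substituting each data point gives a linear system:
  -8a + 4b - 2c + d = 26
  d = 2
  8a + 4b + 2c + d = 18
  64a + 16b + 4c + d = 26
Solving the system yields a = -1, b = 5, c = 2, d = 2.
So f(s) = -s³ + 5s² + 2s + 2.
The leading coefficient is -1.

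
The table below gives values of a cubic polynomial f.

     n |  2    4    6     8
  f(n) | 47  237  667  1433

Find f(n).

f(n) = 2n^3 + 6n^2 + 3n + 1

Using the Lagrange interpolation formula with nodes 2, 4, 6, 8:
  L_0(n) = (n - 4)(n - 6)(n - 8) / -48
  L_1(n) = (n - 2)(n - 6)(n - 8) / 16
  L_2(n) = (n - 2)(n - 4)(n - 8) / -16
  L_3(n) = (n - 2)(n - 4)(n - 6) / 48
Then f(n) = 47·L_0(n) + 237·L_1(n) + 667·L_2(n) + 1433·L_3(n).
Expanding and collecting terms gives f(n) = 2n^3 + 6n^2 + 3n + 1.
Check: f(6) = 667. ✓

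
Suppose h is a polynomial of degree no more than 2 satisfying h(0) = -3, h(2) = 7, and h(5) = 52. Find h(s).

Write h(s) = as^2 + bs + c. Substituting each data point gives a linear system:
  c = -3
  4a + 2b + c = 7
  25a + 5b + c = 52
Solving the system yields a = 2, b = 1, c = -3.
So h(s) = 2s² + s - 3.
Check: h(5) = 52. ✓

h(s) = 2s^2 + s - 3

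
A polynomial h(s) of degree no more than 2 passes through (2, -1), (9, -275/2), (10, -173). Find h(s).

h(s) = -2s^2 + (5/2)s + 2

Write h(s) = as^2 + bs + c. Substituting each data point gives a linear system:
  4a + 2b + c = -1
  81a + 9b + c = -275/2
  100a + 10b + c = -173
Solving the system yields a = -2, b = 5/2, c = 2.
So h(s) = -2s² + (5/2)s + 2.
Check: h(10) = -173. ✓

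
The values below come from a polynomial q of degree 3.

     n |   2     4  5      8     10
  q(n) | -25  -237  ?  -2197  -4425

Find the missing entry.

-490

The 4 known points determine the degree-3 polynomial uniquely.
Write q(n) = an^3 + bn^2 + cn + d. Substituting each data point gives a linear system:
  8a + 4b + 2c + d = -25
  64a + 16b + 4c + d = -237
  512a + 64b + 8c + d = -2197
  1000a + 100b + 10c + d = -4425
Solving the system yields a = -5, b = 6, c = -2, d = -5.
So q(n) = -5n^3 + 6n^2 - 2n - 5.
Then q(5) = -490.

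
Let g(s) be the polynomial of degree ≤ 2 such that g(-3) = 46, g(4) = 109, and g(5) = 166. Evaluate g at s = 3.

Write g(s) = as^2 + bs + c. Substituting each data point gives a linear system:
  9a - 3b + c = 46
  16a + 4b + c = 109
  25a + 5b + c = 166
Solving the system yields a = 6, b = 3, c = 1.
So g(s) = 6s² + 3s + 1.
Then g(3) = 64.

64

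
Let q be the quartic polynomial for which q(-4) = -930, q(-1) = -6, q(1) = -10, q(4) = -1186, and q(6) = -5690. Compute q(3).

Using the Lagrange interpolation formula with nodes -4, -1, 1, 4, 6:
  L_0(t) = (t + 1)(t - 1)(t - 4)(t - 6) / 1200
  L_1(t) = (t + 4)(t - 1)(t - 4)(t - 6) / -210
  L_2(t) = (t + 4)(t + 1)(t - 4)(t - 6) / 150
  L_3(t) = (t + 4)(t + 1)(t - 1)(t - 6) / -240
  L_4(t) = (t + 4)(t + 1)(t - 1)(t - 4) / 700
Then q(t) = -930·L_0(t) - 6·L_1(t) - 10·L_2(t) - 1186·L_3(t) - 5690·L_4(t).
Expanding and collecting terms gives q(t) = -4t⁴ - 2t³ - 2t² - 2.
Evaluating at t = 3: q(3) = -398.

-398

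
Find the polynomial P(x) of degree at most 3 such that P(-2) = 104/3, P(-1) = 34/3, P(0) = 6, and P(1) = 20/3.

Using the Lagrange interpolation formula with nodes -2, -1, 0, 1:
  L_0(x) = (x + 1)x(x - 1) / -6
  L_1(x) = (x + 2)x(x - 1) / 2
  L_2(x) = (x + 2)(x + 1)(x - 1) / -2
  L_3(x) = (x + 2)(x + 1)x / 6
Then P(x) = 104/3·L_0(x) + 34/3·L_1(x) + 6·L_2(x) + 20/3·L_3(x).
Expanding and collecting terms gives P(x) = -2x³ + 3x² - (1/3)x + 6.
Check: P(0) = 6. ✓

P(x) = -2x^3 + 3x^2 - (1/3)x + 6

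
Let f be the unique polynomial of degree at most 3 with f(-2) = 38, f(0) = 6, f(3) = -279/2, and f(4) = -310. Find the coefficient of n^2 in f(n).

Write f(n) = an^3 + bn^2 + cn + d. Substituting each data point gives a linear system:
  -8a + 4b - 2c + d = 38
  d = 6
  27a + 9b + 3c + d = -279/2
  64a + 16b + 4c + d = -310
Solving the system yields a = -4, b = -5/2, c = -5, d = 6.
So f(n) = -4n³ - (5/2)n² - 5n + 6.
The coefficient of n^2 is -5/2.

-5/2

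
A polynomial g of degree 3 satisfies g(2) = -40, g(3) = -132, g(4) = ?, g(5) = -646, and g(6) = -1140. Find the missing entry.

On equispaced nodes a degree-3 polynomial has vanishing fourth forward difference, so
  g(2) - 4·g(3) + 6·g(4) - 4·g(5) + g(6) = 0.
Substituting the known values and solving for g(4):
  6·g(4) = -1932
  g(4) = -322.

-322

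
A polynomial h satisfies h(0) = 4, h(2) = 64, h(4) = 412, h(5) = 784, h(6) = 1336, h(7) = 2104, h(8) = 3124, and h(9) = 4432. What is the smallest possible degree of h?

Divided differences on the nodes 0, 2, 4, 5, 6, 7, 8, 9:
  order 0: 4  64  412  784  1336  2104  3124  4432
  order 1: 30  174  372  552  768  1020  1308
  order 2: 36  66  90  108  126  144
  order 3: 6  6  6  6  6
  order 4: 0  0  0  0
  order 5: 0  0  0
  order 6: 0  0
  order 7: 0
The order-3 divided differences are all 6 (nonzero) and every higher order vanishes, so the data lies on a polynomial of degree exactly 3.

3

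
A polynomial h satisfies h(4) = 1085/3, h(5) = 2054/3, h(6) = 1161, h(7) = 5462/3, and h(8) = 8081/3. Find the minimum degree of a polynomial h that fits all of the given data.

3

Forward differences of the values at s = 4, 5, 6, 7, 8:
  h  : 1085/3  2054/3  1161  5462/3  8081/3
  Δ  : 323  1429/3  1979/3  873
  Δ^2: 460/3  550/3  640/3
  Δ^3: 30  30
  Δ^4: 0
The third differences are constant (30) and nonzero, while all higher differences vanish, so the minimal degree is 3.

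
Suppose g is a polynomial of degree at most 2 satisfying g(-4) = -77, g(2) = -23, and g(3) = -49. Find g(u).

g(u) = -5u^2 - u - 1

Using the Lagrange interpolation formula with nodes -4, 2, 3:
  L_0(u) = (u - 2)(u - 3) / 42
  L_1(u) = (u + 4)(u - 3) / -6
  L_2(u) = (u + 4)(u - 2) / 7
Then g(u) = -77·L_0(u) - 23·L_1(u) - 49·L_2(u).
Expanding and collecting terms gives g(u) = -5u^2 - u - 1.
Check: g(3) = -49. ✓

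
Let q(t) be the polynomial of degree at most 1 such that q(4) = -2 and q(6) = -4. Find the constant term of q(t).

Write q(t) = at + b. Substituting each data point gives a linear system:
  4a + b = -2
  6a + b = -4
Solving the system yields a = -1, b = 2.
So q(t) = -t + 2.
The constant term is 2.

2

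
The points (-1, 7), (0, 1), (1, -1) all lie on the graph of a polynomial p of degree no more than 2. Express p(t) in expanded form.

Write p(t) = at^2 + bt + c. Substituting each data point gives a linear system:
  a - b + c = 7
  c = 1
  a + b + c = -1
Solving the system yields a = 2, b = -4, c = 1.
So p(t) = 2t^2 - 4t + 1.
Check: p(0) = 1. ✓

p(t) = 2t^2 - 4t + 1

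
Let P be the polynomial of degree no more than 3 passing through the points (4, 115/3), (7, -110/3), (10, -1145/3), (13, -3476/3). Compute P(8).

-341/3

Write P(u) = au^3 + bu^2 + cu + d. Substituting each data point gives a linear system:
  64a + 16b + 4c + d = 115/3
  343a + 49b + 7c + d = -110/3
  1000a + 100b + 10c + d = -1145/3
  2197a + 169b + 13c + d = -3476/3
Solving the system yields a = -1, b = 6, c = 2, d = -5/3.
So P(u) = -u³ + 6u² + 2u - 5/3.
Then P(8) = -341/3.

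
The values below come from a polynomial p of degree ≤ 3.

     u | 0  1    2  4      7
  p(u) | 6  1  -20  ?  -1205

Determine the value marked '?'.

The 4 known points determine the degree-3 polynomial uniquely.
Write p(u) = au^3 + bu^2 + cu + d. Substituting each data point gives a linear system:
  d = 6
  a + b + c + d = 1
  8a + 4b + 2c + d = -20
  343a + 49b + 7c + d = -1205
Solving the system yields a = -4, b = 4, c = -5, d = 6.
So p(u) = -4u³ + 4u² - 5u + 6.
Then p(4) = -206.

-206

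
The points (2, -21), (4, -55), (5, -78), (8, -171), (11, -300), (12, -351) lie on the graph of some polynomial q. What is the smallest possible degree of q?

2

Divided differences on the nodes 2, 4, 5, 8, 11, 12:
  order 0: -21  -55  -78  -171  -300  -351
  order 1: -17  -23  -31  -43  -51
  order 2: -2  -2  -2  -2
  order 3: 0  0  0
  order 4: 0  0
  order 5: 0
The order-2 divided differences are all -2 (nonzero) and every higher order vanishes, so the data lies on a polynomial of degree exactly 2.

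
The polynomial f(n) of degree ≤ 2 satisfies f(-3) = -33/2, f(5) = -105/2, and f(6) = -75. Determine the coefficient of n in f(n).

-1/2

Write f(n) = an^2 + bn + c. Substituting each data point gives a linear system:
  9a - 3b + c = -33/2
  25a + 5b + c = -105/2
  36a + 6b + c = -75
Solving the system yields a = -2, b = -1/2, c = 0.
So f(n) = -2n^2 - (1/2)n.
The coefficient of n is -1/2.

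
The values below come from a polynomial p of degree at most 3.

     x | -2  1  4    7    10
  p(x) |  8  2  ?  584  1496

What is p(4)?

The 4 known points determine the degree-3 polynomial uniquely.
Write p(x) = ax^3 + bx^2 + cx + d. Substituting each data point gives a linear system:
  -8a + 4b - 2c + d = 8
  a + b + c + d = 2
  343a + 49b + 7c + d = 584
  1000a + 100b + 10c + d = 1496
Solving the system yields a = 1, b = 5, c = 0, d = -4.
So p(x) = x^3 + 5x^2 - 4.
Then p(4) = 140.

140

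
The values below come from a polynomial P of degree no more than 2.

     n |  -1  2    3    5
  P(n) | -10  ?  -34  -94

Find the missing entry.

-16

The 3 known points determine the degree-2 polynomial uniquely.
Write P(n) = an^2 + bn + c. Substituting each data point gives a linear system:
  a - b + c = -10
  9a + 3b + c = -34
  25a + 5b + c = -94
Solving the system yields a = -4, b = 2, c = -4.
So P(n) = -4n^2 + 2n - 4.
Then P(2) = -16.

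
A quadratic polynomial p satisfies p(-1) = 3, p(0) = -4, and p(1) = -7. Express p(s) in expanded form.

Using the Lagrange interpolation formula with nodes -1, 0, 1:
  L_0(s) = s(s - 1) / 2
  L_1(s) = (s + 1)(s - 1) / -1
  L_2(s) = (s + 1)s / 2
Then p(s) = 3·L_0(s) - 4·L_1(s) - 7·L_2(s).
Expanding and collecting terms gives p(s) = 2s² - 5s - 4.
Check: p(0) = -4. ✓

p(s) = 2s^2 - 5s - 4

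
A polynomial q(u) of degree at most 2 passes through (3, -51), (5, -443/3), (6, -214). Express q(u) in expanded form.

Using the Lagrange interpolation formula with nodes 3, 5, 6:
  L_0(u) = (u - 5)(u - 6) / 6
  L_1(u) = (u - 3)(u - 6) / -2
  L_2(u) = (u - 3)(u - 5) / 3
Then q(u) = -51·L_0(u) - 443/3·L_1(u) - 214·L_2(u).
Expanding and collecting terms gives q(u) = -6u² - (1/3)u + 4.
Check: q(3) = -51. ✓

q(u) = -6u^2 - (1/3)u + 4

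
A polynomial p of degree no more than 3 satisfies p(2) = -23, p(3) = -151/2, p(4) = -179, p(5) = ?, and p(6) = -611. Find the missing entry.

-703/2

The 4 known points determine the degree-3 polynomial uniquely.
Write p(n) = an^3 + bn^2 + cn + d. Substituting each data point gives a linear system:
  8a + 4b + 2c + d = -23
  27a + 9b + 3c + d = -151/2
  64a + 16b + 4c + d = -179
  216a + 36b + 6c + d = -611
Solving the system yields a = -3, b = 3/2, c = -3, d = 1.
So p(n) = -3n^3 + (3/2)n^2 - 3n + 1.
Then p(5) = -703/2.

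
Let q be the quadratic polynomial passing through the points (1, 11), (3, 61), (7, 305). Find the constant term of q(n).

Write q(n) = an^2 + bn + c. Substituting each data point gives a linear system:
  a + b + c = 11
  9a + 3b + c = 61
  49a + 7b + c = 305
Solving the system yields a = 6, b = 1, c = 4.
So q(n) = 6n^2 + n + 4.
The constant term is 4.

4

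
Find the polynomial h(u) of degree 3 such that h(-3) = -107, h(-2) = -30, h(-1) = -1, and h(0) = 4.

Write h(u) = au^3 + bu^2 + cu + d. Substituting each data point gives a linear system:
  -27a + 9b - 3c + d = -107
  -8a + 4b - 2c + d = -30
  -a + b - c + d = -1
  d = 4
Solving the system yields a = 4, b = 0, c = 1, d = 4.
So h(u) = 4u³ + u + 4.
Check: h(-2) = -30. ✓

h(u) = 4u^3 + u + 4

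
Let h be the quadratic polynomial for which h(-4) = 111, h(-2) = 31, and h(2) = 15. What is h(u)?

h(u) = 6u^2 - 4u - 1

Write h(u) = au^2 + bu + c. Substituting each data point gives a linear system:
  16a - 4b + c = 111
  4a - 2b + c = 31
  4a + 2b + c = 15
Solving the system yields a = 6, b = -4, c = -1.
So h(u) = 6u^2 - 4u - 1.
Check: h(2) = 15. ✓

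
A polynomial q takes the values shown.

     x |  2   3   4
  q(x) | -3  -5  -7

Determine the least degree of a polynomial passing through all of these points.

Forward differences of the values at x = 2, 3, 4:
  q  : -3  -5  -7
  Δ  : -2  -2
  Δ^2: 0
The first differences are constant (-2) and nonzero, while all higher differences vanish, so the minimal degree is 1.

1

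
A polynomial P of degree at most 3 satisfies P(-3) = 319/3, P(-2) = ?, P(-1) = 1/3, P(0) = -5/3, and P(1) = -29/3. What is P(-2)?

79/3

On equispaced nodes a degree-3 polynomial has vanishing fourth forward difference, so
  P(-3) - 4·P(-2) + 6·P(-1) - 4·P(0) + P(1) = 0.
Substituting the known values and solving for P(-2):
  -4·P(-2) = -316/3
  P(-2) = 79/3.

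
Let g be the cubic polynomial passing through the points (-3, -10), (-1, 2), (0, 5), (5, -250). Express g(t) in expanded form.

g(t) = -t^3 - 5t^2 - t + 5

Using the Lagrange interpolation formula with nodes -3, -1, 0, 5:
  L_0(t) = (t + 1)t(t - 5) / -48
  L_1(t) = (t + 3)t(t - 5) / 12
  L_2(t) = (t + 3)(t + 1)(t - 5) / -15
  L_3(t) = (t + 3)(t + 1)t / 240
Then g(t) = -10·L_0(t) + 2·L_1(t) + 5·L_2(t) - 250·L_3(t).
Expanding and collecting terms gives g(t) = -t^3 - 5t^2 - t + 5.
Check: g(-3) = -10. ✓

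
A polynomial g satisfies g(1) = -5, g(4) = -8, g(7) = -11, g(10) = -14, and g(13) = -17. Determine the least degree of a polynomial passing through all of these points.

Forward differences of the values at u = 1, 4, 7, 10, 13:
  g  : -5  -8  -11  -14  -17
  Δ  : -3  -3  -3  -3
  Δ^2: 0  0  0
  Δ^3: 0  0
  Δ^4: 0
The first differences are constant (-3) and nonzero, while all higher differences vanish, so the minimal degree is 1.

1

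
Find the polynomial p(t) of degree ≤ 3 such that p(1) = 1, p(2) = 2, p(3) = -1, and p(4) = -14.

Write p(t) = at^3 + bt^2 + ct + d. Substituting each data point gives a linear system:
  a + b + c + d = 1
  8a + 4b + 2c + d = 2
  27a + 9b + 3c + d = -1
  64a + 16b + 4c + d = -14
Solving the system yields a = -1, b = 4, c = -4, d = 2.
So p(t) = -t^3 + 4t^2 - 4t + 2.
Check: p(3) = -1. ✓

p(t) = -t^3 + 4t^2 - 4t + 2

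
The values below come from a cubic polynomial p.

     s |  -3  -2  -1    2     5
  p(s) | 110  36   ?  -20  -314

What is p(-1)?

The 4 known points determine the degree-3 polynomial uniquely.
Write p(s) = as^3 + bs^2 + cs + d. Substituting each data point gives a linear system:
  -27a + 9b - 3c + d = 110
  -8a + 4b - 2c + d = 36
  8a + 4b + 2c + d = -20
  125a + 25b + 5c + d = -314
Solving the system yields a = -3, b = 3, c = -2, d = -4.
So p(s) = -3s³ + 3s² - 2s - 4.
Then p(-1) = 4.

4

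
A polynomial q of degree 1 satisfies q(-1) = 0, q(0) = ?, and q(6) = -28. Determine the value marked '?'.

The 2 known points determine the degree-1 polynomial uniquely.
Write q(s) = as + b. Substituting each data point gives a linear system:
  -a + b = 0
  6a + b = -28
Solving the system yields a = -4, b = -4.
So q(s) = -4s - 4.
Then q(0) = -4.

-4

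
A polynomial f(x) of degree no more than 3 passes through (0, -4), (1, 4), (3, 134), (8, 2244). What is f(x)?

f(x) = 4x^3 + 3x^2 + x - 4

Write f(x) = ax^3 + bx^2 + cx + d. Substituting each data point gives a linear system:
  d = -4
  a + b + c + d = 4
  27a + 9b + 3c + d = 134
  512a + 64b + 8c + d = 2244
Solving the system yields a = 4, b = 3, c = 1, d = -4.
So f(x) = 4x^3 + 3x^2 + x - 4.
Check: f(1) = 4. ✓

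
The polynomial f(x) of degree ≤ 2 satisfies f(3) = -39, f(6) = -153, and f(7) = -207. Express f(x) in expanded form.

f(x) = -4x^2 - 2x + 3

Write f(x) = ax^2 + bx + c. Substituting each data point gives a linear system:
  9a + 3b + c = -39
  36a + 6b + c = -153
  49a + 7b + c = -207
Solving the system yields a = -4, b = -2, c = 3.
So f(x) = -4x² - 2x + 3.
Check: f(7) = -207. ✓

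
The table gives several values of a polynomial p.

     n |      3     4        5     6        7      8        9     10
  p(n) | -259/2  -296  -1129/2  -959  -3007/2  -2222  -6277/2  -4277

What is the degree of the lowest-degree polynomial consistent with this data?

Forward differences of the values at n = 3, 4, 5, 6, 7, 8, 9, 10:
  p  : -259/2  -296  -1129/2  -959  -3007/2  -2222  -6277/2  -4277
  Δ  : -333/2  -537/2  -789/2  -1089/2  -1437/2  -1833/2  -2277/2
  Δ^2: -102  -126  -150  -174  -198  -222
  Δ^3: -24  -24  -24  -24  -24
  Δ^4: 0  0  0  0
  Δ^5: 0  0  0
  Δ^6: 0  0
  Δ^7: 0
The third differences are constant (-24) and nonzero, while all higher differences vanish, so the minimal degree is 3.

3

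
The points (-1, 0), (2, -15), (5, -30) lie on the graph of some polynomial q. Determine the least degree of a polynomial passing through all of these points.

Forward differences of the values at n = -1, 2, 5:
  q  : 0  -15  -30
  Δ  : -15  -15
  Δ^2: 0
The first differences are constant (-15) and nonzero, while all higher differences vanish, so the minimal degree is 1.

1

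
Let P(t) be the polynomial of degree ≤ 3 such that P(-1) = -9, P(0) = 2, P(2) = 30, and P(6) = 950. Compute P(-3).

Write P(t) = at^3 + bt^2 + ct + d. Substituting each data point gives a linear system:
  -a + b - c + d = -9
  d = 2
  8a + 4b + 2c + d = 30
  216a + 36b + 6c + d = 950
Solving the system yields a = 5, b = -4, c = 2, d = 2.
So P(t) = 5t^3 - 4t^2 + 2t + 2.
Then P(-3) = -175.

-175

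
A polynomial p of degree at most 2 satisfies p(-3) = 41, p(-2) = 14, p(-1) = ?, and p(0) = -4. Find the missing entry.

On equispaced nodes a degree-2 polynomial has vanishing third forward difference, so
  - p(-3) + 3·p(-2) - 3·p(-1) + p(0) = 0.
Substituting the known values and solving for p(-1):
  -3·p(-1) = 3
  p(-1) = -1.

-1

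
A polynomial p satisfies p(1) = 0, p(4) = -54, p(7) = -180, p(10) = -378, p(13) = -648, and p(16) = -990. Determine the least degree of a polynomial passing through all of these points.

Forward differences of the values at n = 1, 4, 7, 10, 13, 16:
  p  : 0  -54  -180  -378  -648  -990
  Δ  : -54  -126  -198  -270  -342
  Δ^2: -72  -72  -72  -72
  Δ^3: 0  0  0
  Δ^4: 0  0
  Δ^5: 0
The second differences are constant (-72) and nonzero, while all higher differences vanish, so the minimal degree is 2.

2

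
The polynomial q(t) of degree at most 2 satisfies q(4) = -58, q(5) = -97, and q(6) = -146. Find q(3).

-29

Write q(t) = at^2 + bt + c. Substituting each data point gives a linear system:
  16a + 4b + c = -58
  25a + 5b + c = -97
  36a + 6b + c = -146
Solving the system yields a = -5, b = 6, c = -2.
So q(t) = -5t^2 + 6t - 2.
Then q(3) = -29.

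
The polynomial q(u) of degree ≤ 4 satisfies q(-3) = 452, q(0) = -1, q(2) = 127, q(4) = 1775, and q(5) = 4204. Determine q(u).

q(u) = 6u^4 + 3u^3 + 4u^2 - 4u - 1

Write q(u) = au^4 + bu^3 + cu^2 + du + e. Substituting each data point gives a linear system:
  81a - 27b + 9c - 3d + e = 452
  e = -1
  16a + 8b + 4c + 2d + e = 127
  256a + 64b + 16c + 4d + e = 1775
  625a + 125b + 25c + 5d + e = 4204
Solving the system yields a = 6, b = 3, c = 4, d = -4, e = -1.
So q(u) = 6u^4 + 3u^3 + 4u^2 - 4u - 1.
Check: q(4) = 1775. ✓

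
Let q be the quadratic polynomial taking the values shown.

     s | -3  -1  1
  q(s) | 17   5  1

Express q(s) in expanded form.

Write q(s) = as^2 + bs + c. Substituting each data point gives a linear system:
  9a - 3b + c = 17
  a - b + c = 5
  a + b + c = 1
Solving the system yields a = 1, b = -2, c = 2.
So q(s) = s² - 2s + 2.
Check: q(1) = 1. ✓

q(s) = s^2 - 2s + 2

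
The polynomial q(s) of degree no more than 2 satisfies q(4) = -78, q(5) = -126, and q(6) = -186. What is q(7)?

-258

Using the Lagrange interpolation formula with nodes 4, 5, 6:
  L_0(s) = (s - 5)(s - 6) / 2
  L_1(s) = (s - 4)(s - 6) / -1
  L_2(s) = (s - 4)(s - 5) / 2
Then q(s) = -78·L_0(s) - 126·L_1(s) - 186·L_2(s).
Expanding and collecting terms gives q(s) = -6s^2 + 6s - 6.
Evaluating at s = 7: q(7) = -258.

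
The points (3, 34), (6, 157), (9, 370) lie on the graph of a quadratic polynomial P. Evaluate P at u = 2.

Forward differences of the values at u = 3, 6, 9:
  P  : 34  157  370
  Δ  : 123  213
  Δ^2: 90
The second differences are constant, confirming degree 2.
Interpolating (Newton forward form) and evaluating at u = 2 gives P(2) = 13.

13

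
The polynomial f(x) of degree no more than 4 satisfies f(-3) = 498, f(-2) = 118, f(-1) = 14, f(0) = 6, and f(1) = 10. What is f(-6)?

6534

Using the Lagrange interpolation formula with nodes -3, -2, -1, 0, 1:
  L_0(x) = (x + 2)(x + 1)x(x - 1) / 24
  L_1(x) = (x + 3)(x + 1)x(x - 1) / -6
  L_2(x) = (x + 3)(x + 2)x(x - 1) / 4
  L_3(x) = (x + 3)(x + 2)(x + 1)(x - 1) / -6
  L_4(x) = (x + 3)(x + 2)(x + 1)x / 24
Then f(x) = 498·L_0(x) + 118·L_1(x) + 14·L_2(x) + 6·L_3(x) + 10·L_4(x).
Expanding and collecting terms gives f(x) = 4x^4 - 6x^3 + 2x^2 + 4x + 6.
Evaluating at x = -6: f(-6) = 6534.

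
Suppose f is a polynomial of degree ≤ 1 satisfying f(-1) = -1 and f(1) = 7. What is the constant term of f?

3

Write f(s) = as + b. Substituting each data point gives a linear system:
  -a + b = -1
  a + b = 7
Solving the system yields a = 4, b = 3.
So f(s) = 4s + 3.
The constant term is 3.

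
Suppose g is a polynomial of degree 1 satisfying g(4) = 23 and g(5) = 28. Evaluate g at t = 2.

Write g(t) = at + b. Substituting each data point gives a linear system:
  4a + b = 23
  5a + b = 28
Solving the system yields a = 5, b = 3.
So g(t) = 5t + 3.
Then g(2) = 13.

13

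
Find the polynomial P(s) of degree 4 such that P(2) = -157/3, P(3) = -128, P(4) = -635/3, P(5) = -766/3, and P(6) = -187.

P(s) = s^4 - 6s^3 - 5s^2 - (5/3)s + 3

Write P(s) = as^4 + bs^3 + cs^2 + ds + e. Substituting each data point gives a linear system:
  16a + 8b + 4c + 2d + e = -157/3
  81a + 27b + 9c + 3d + e = -128
  256a + 64b + 16c + 4d + e = -635/3
  625a + 125b + 25c + 5d + e = -766/3
  1296a + 216b + 36c + 6d + e = -187
Solving the system yields a = 1, b = -6, c = -5, d = -5/3, e = 3.
So P(s) = s⁴ - 6s³ - 5s² - (5/3)s + 3.
Check: P(2) = -157/3. ✓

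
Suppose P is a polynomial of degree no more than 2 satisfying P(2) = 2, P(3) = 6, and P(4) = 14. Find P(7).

Write P(t) = at^2 + bt + c. Substituting each data point gives a linear system:
  4a + 2b + c = 2
  9a + 3b + c = 6
  16a + 4b + c = 14
Solving the system yields a = 2, b = -6, c = 6.
So P(t) = 2t² - 6t + 6.
Then P(7) = 62.

62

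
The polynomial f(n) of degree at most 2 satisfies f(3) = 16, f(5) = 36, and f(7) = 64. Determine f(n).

Using the Lagrange interpolation formula with nodes 3, 5, 7:
  L_0(n) = (n - 5)(n - 7) / 8
  L_1(n) = (n - 3)(n - 7) / -4
  L_2(n) = (n - 3)(n - 5) / 8
Then f(n) = 16·L_0(n) + 36·L_1(n) + 64·L_2(n).
Expanding and collecting terms gives f(n) = n^2 + 2n + 1.
Check: f(7) = 64. ✓

f(n) = n^2 + 2n + 1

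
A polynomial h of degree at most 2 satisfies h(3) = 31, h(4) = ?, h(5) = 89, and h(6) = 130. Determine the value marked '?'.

56

On equispaced nodes a degree-2 polynomial has vanishing third forward difference, so
  - h(3) + 3·h(4) - 3·h(5) + h(6) = 0.
Substituting the known values and solving for h(4):
  3·h(4) = 168
  h(4) = 56.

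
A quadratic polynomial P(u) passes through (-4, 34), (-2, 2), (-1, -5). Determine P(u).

Write P(u) = au^2 + bu + c. Substituting each data point gives a linear system:
  16a - 4b + c = 34
  4a - 2b + c = 2
  a - b + c = -5
Solving the system yields a = 3, b = 2, c = -6.
So P(u) = 3u² + 2u - 6.
Check: P(-2) = 2. ✓

P(u) = 3u^2 + 2u - 6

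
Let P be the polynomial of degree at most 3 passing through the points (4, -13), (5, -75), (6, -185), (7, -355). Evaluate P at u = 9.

-923

Forward differences of the values at u = 4, 5, 6, 7:
  P  : -13  -75  -185  -355
  Δ  : -62  -110  -170
  Δ^2: -48  -60
  Δ^3: -12
The third differences are constant, confirming degree 3.
Interpolating (Newton forward form) and evaluating at u = 9 gives P(9) = -923.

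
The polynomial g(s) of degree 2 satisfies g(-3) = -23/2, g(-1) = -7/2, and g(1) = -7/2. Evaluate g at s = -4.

-37/2

Write g(s) = as^2 + bs + c. Substituting each data point gives a linear system:
  9a - 3b + c = -23/2
  a - b + c = -7/2
  a + b + c = -7/2
Solving the system yields a = -1, b = 0, c = -5/2.
So g(s) = -s^2 - 5/2.
Then g(-4) = -37/2.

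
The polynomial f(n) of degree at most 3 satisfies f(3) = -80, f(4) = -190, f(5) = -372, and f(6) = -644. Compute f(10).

-2992

Forward differences of the values at n = 3, 4, 5, 6:
  f  : -80  -190  -372  -644
  Δ  : -110  -182  -272
  Δ^2: -72  -90
  Δ^3: -18
The third differences are constant, confirming degree 3.
Interpolating (Newton forward form) and evaluating at n = 10 gives f(10) = -2992.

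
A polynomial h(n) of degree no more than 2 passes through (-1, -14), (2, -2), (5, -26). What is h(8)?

-86

Write h(n) = an^2 + bn + c. Substituting each data point gives a linear system:
  a - b + c = -14
  4a + 2b + c = -2
  25a + 5b + c = -26
Solving the system yields a = -2, b = 6, c = -6.
So h(n) = -2n² + 6n - 6.
Then h(8) = -86.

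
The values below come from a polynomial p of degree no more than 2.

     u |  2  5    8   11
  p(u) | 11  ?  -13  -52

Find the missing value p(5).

8

The 3 known points determine the degree-2 polynomial uniquely.
Write p(u) = au^2 + bu + c. Substituting each data point gives a linear system:
  4a + 2b + c = 11
  64a + 8b + c = -13
  121a + 11b + c = -52
Solving the system yields a = -1, b = 6, c = 3.
So p(u) = -u² + 6u + 3.
Then p(5) = 8.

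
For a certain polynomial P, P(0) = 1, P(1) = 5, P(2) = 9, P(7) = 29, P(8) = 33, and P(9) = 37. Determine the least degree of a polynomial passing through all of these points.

Divided differences on the nodes 0, 1, 2, 7, 8, 9:
  order 0: 1  5  9  29  33  37
  order 1: 4  4  4  4  4
  order 2: 0  0  0  0
  order 3: 0  0  0
  order 4: 0  0
  order 5: 0
The order-1 divided differences are all 4 (nonzero) and every higher order vanishes, so the data lies on a polynomial of degree exactly 1.

1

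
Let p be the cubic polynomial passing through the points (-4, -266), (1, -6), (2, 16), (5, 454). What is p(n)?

Using the Lagrange interpolation formula with nodes -4, 1, 2, 5:
  L_0(n) = (n - 1)(n - 2)(n - 5) / -270
  L_1(n) = (n + 4)(n - 2)(n - 5) / 20
  L_2(n) = (n + 4)(n - 1)(n - 5) / -18
  L_3(n) = (n + 4)(n - 1)(n - 2) / 108
Then p(n) = -266·L_0(n) - 6·L_1(n) + 16·L_2(n) + 454·L_3(n).
Expanding and collecting terms gives p(n) = 4n³ - n² - 3n - 6.
Check: p(2) = 16. ✓

p(n) = 4n^3 - n^2 - 3n - 6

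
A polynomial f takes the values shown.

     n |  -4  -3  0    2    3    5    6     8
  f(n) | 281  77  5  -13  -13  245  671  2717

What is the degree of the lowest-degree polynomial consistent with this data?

Divided differences on the nodes -4, -3, 0, 2, 3, 5, 6, 8:
  order 0: 281  77  5  -13  -13  245  671  2717
  order 1: -204  -24  -9  0  129  426  1023
  order 2: 45  3  3  43  99  199
  order 3: -7  0  8  14  20
  order 4: 1  1  1  1
  order 5: 0  0  0
  order 6: 0  0
  order 7: 0
The order-4 divided differences are all 1 (nonzero) and every higher order vanishes, so the data lies on a polynomial of degree exactly 4.

4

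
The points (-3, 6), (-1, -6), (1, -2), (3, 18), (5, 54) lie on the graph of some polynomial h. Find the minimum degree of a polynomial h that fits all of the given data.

Forward differences of the values at s = -3, -1, 1, 3, 5:
  h  : 6  -6  -2  18  54
  Δ  : -12  4  20  36
  Δ^2: 16  16  16
  Δ^3: 0  0
  Δ^4: 0
The second differences are constant (16) and nonzero, while all higher differences vanish, so the minimal degree is 2.

2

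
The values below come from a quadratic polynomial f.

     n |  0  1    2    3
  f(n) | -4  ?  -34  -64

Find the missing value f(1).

-14

On equispaced nodes a degree-2 polynomial has vanishing third forward difference, so
  - f(0) + 3·f(1) - 3·f(2) + f(3) = 0.
Substituting the known values and solving for f(1):
  3·f(1) = -42
  f(1) = -14.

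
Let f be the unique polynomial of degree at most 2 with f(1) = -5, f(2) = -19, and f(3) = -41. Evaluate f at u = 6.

Forward differences of the values at u = 1, 2, 3:
  f  : -5  -19  -41
  Δ  : -14  -22
  Δ^2: -8
The second differences are constant, confirming degree 2.
Interpolating (Newton forward form) and evaluating at u = 6 gives f(6) = -155.

-155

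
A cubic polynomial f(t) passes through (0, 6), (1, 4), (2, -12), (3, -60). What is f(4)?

Using the Lagrange interpolation formula with nodes 0, 1, 2, 3:
  L_0(t) = (t - 1)(t - 2)(t - 3) / -6
  L_1(t) = t(t - 2)(t - 3) / 2
  L_2(t) = t(t - 1)(t - 3) / -2
  L_3(t) = t(t - 1)(t - 2) / 6
Then f(t) = 6·L_0(t) + 4·L_1(t) - 12·L_2(t) - 60·L_3(t).
Expanding and collecting terms gives f(t) = -3t^3 + 2t^2 - t + 6.
Evaluating at t = 4: f(4) = -158.

-158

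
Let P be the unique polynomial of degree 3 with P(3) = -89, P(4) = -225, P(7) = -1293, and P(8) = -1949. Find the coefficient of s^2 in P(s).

Write P(s) = as^3 + bs^2 + cs + d. Substituting each data point gives a linear system:
  27a + 9b + 3c + d = -89
  64a + 16b + 4c + d = -225
  343a + 49b + 7c + d = -1293
  512a + 64b + 8c + d = -1949
Solving the system yields a = -4, b = 1, c = 5, d = -5.
So P(s) = -4s^3 + s^2 + 5s - 5.
The coefficient of s^2 is 1.

1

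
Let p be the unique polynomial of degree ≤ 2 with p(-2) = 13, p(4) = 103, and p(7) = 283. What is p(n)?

Write p(n) = an^2 + bn + c. Substituting each data point gives a linear system:
  4a - 2b + c = 13
  16a + 4b + c = 103
  49a + 7b + c = 283
Solving the system yields a = 5, b = 5, c = 3.
So p(n) = 5n^2 + 5n + 3.
Check: p(7) = 283. ✓

p(n) = 5n^2 + 5n + 3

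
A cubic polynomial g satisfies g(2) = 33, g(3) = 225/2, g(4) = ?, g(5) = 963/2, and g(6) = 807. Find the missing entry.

The 4 known points determine the degree-3 polynomial uniquely.
Write g(x) = ax^3 + bx^2 + cx + d. Substituting each data point gives a linear system:
  8a + 4b + 2c + d = 33
  27a + 9b + 3c + d = 225/2
  125a + 25b + 5c + d = 963/2
  216a + 36b + 6c + d = 807
Solving the system yields a = 3, b = 5, c = -5/2, d = -6.
So g(x) = 3x³ + 5x² - (5/2)x - 6.
Then g(4) = 256.

256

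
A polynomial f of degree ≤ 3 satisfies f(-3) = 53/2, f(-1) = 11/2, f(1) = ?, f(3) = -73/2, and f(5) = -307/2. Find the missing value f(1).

The 4 known points determine the degree-3 polynomial uniquely.
Write f(t) = at^3 + bt^2 + ct + d. Substituting each data point gives a linear system:
  -27a + 9b - 3c + d = 53/2
  -a + b - c + d = 11/2
  27a + 9b + 3c + d = -73/2
  125a + 25b + 5c + d = -307/2
Solving the system yields a = -1, b = -1, c = -3/2, d = 4.
So f(t) = -t³ - t² - (3/2)t + 4.
Then f(1) = 1/2.

1/2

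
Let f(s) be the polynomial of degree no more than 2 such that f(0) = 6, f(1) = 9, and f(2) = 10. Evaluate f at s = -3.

Using the Lagrange interpolation formula with nodes 0, 1, 2:
  L_0(s) = (s - 1)(s - 2) / 2
  L_1(s) = s(s - 2) / -1
  L_2(s) = s(s - 1) / 2
Then f(s) = 6·L_0(s) + 9·L_1(s) + 10·L_2(s).
Expanding and collecting terms gives f(s) = -s^2 + 4s + 6.
Evaluating at s = -3: f(-3) = -15.

-15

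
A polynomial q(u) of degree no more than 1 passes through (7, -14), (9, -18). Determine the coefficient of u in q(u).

Write q(u) = au + b. Substituting each data point gives a linear system:
  7a + b = -14
  9a + b = -18
Solving the system yields a = -2, b = 0.
So q(u) = -2u.
The leading coefficient is -2.

-2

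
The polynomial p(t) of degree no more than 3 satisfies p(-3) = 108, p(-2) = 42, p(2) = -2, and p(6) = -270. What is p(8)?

Using the Lagrange interpolation formula with nodes -3, -2, 2, 6:
  L_0(t) = (t + 2)(t - 2)(t - 6) / -45
  L_1(t) = (t + 3)(t - 2)(t - 6) / 32
  L_2(t) = (t + 3)(t + 2)(t - 6) / -80
  L_3(t) = (t + 3)(t + 2)(t - 2) / 288
Then p(t) = 108·L_0(t) + 42·L_1(t) - 2·L_2(t) - 270·L_3(t).
Expanding and collecting terms gives p(t) = -2t³ + 5t² - 3t.
Evaluating at t = 8: p(8) = -728.

-728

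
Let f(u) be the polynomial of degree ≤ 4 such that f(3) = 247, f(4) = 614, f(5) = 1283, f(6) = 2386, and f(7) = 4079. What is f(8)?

Forward differences of the values at u = 3, 4, 5, 6, 7:
  f  : 247  614  1283  2386  4079
  Δ  : 367  669  1103  1693
  Δ^2: 302  434  590
  Δ^3: 132  156
  Δ^4: 24
The fourth differences are constant, confirming degree 4.
Interpolating (Newton forward form) and evaluating at u = 8 gives f(8) = 6542.

6542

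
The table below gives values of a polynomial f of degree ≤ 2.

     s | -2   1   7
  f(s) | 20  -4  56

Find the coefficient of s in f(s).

-6

Write f(s) = as^2 + bs + c. Substituting each data point gives a linear system:
  4a - 2b + c = 20
  a + b + c = -4
  49a + 7b + c = 56
Solving the system yields a = 2, b = -6, c = 0.
So f(s) = 2s² - 6s.
The coefficient of s is -6.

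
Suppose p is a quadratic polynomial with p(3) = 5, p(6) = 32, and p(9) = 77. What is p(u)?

p(u) = u^2 - 4

Using the Lagrange interpolation formula with nodes 3, 6, 9:
  L_0(u) = (u - 6)(u - 9) / 18
  L_1(u) = (u - 3)(u - 9) / -9
  L_2(u) = (u - 3)(u - 6) / 18
Then p(u) = 5·L_0(u) + 32·L_1(u) + 77·L_2(u).
Expanding and collecting terms gives p(u) = u² - 4.
Check: p(3) = 5. ✓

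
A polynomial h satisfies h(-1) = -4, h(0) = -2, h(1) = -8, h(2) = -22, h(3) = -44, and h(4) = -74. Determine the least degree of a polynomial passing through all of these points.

2

Forward differences of the values at u = -1, 0, 1, 2, 3, 4:
  h  : -4  -2  -8  -22  -44  -74
  Δ  : 2  -6  -14  -22  -30
  Δ^2: -8  -8  -8  -8
  Δ^3: 0  0  0
  Δ^4: 0  0
  Δ^5: 0
The second differences are constant (-8) and nonzero, while all higher differences vanish, so the minimal degree is 2.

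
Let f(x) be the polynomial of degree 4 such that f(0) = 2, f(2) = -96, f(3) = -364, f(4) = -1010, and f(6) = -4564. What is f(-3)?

-226

Write f(x) = ax^4 + bx^3 + cx^2 + dx + e. Substituting each data point gives a linear system:
  e = 2
  16a + 8b + 4c + 2d + e = -96
  81a + 27b + 9c + 3d + e = -364
  256a + 64b + 16c + 4d + e = -1010
  1296a + 216b + 36c + 6d + e = -4564
Solving the system yields a = -3, b = -2, c = -6, d = -5, e = 2.
So f(x) = -3x^4 - 2x^3 - 6x^2 - 5x + 2.
Then f(-3) = -226.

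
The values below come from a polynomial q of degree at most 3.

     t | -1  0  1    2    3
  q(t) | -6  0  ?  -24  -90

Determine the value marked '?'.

0

On equispaced nodes a degree-3 polynomial has vanishing fourth forward difference, so
  q(-1) - 4·q(0) + 6·q(1) - 4·q(2) + q(3) = 0.
Substituting the known values and solving for q(1):
  6·q(1) = 0
  q(1) = 0.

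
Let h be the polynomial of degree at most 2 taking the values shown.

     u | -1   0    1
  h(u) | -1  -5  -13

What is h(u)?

Write h(u) = au^2 + bu + c. Substituting each data point gives a linear system:
  a - b + c = -1
  c = -5
  a + b + c = -13
Solving the system yields a = -2, b = -6, c = -5.
So h(u) = -2u^2 - 6u - 5.
Check: h(1) = -13. ✓

h(u) = -2u^2 - 6u - 5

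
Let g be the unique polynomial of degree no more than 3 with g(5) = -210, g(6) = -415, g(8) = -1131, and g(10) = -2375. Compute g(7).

-716

Write g(n) = an^3 + bn^2 + cn + d. Substituting each data point gives a linear system:
  125a + 25b + 5c + d = -210
  216a + 36b + 6c + d = -415
  512a + 64b + 8c + d = -1131
  1000a + 100b + 10c + d = -2375
Solving the system yields a = -3, b = 6, c = 2, d = 5.
So g(n) = -3n³ + 6n² + 2n + 5.
Then g(7) = -716.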